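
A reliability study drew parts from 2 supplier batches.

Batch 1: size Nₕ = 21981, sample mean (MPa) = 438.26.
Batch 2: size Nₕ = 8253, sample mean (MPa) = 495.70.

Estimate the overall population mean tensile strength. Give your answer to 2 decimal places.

453.94

N = 21981 + 8253 = 30234.
Overall mean = Σ (Nₕ/N)·x̄ₕ — weight by population share, not a simple average.
Σ Nₕx̄ₕ = 21981·438.26 + 8253·495.70 = 9633393.06 + 4091012.1 = 13724405.16.
Divide by N: 13724405.16 / 30234 = 453.9394... → 453.94.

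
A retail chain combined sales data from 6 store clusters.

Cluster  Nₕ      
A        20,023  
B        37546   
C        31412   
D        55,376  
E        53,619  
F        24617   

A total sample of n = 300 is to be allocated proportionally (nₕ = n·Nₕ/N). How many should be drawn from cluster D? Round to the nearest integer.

75

Share of cluster D = 55376/222593 = 0.24878.
Allocate 300 × 0.24878 = 74.633... → 75.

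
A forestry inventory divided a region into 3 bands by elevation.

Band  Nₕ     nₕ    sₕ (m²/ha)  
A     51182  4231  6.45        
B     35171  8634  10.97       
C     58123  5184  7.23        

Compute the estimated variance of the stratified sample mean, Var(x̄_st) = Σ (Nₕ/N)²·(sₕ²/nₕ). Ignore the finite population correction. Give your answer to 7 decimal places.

N = 144476. Term for each stratum: Wₕ²sₕ²/nₕ.
Var(x̄_st) = 0.0012340123 + 0.0008259984 + 0.0016319852 = 0.0036919960 → 0.0036920.

0.0036920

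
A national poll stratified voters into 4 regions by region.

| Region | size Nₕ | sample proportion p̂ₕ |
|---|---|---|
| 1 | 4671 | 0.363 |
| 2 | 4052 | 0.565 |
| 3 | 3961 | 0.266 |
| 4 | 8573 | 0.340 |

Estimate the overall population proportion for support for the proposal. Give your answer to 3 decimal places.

N = 4671 + 4052 + 3961 + 8573 = 21257.
Overall proportion = Σ (Nₕ/N)·p̂ₕ.
Σ Nₕp̂ₕ = 1695.573 + 2289.38 + 1053.626 + 2914.82 = 7953.399.
7953.399 / 21257 = 0.37415... → 0.374.

0.374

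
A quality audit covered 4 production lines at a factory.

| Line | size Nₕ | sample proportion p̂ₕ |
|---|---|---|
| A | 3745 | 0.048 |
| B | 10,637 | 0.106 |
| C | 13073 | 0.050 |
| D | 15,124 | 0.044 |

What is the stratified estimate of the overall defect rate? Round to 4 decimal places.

Wₕ = Nₕ/N with N = 42579: 0.0880, 0.2498, 0.3070, 0.3552.
p̂_st = 0.0880·0.048 + 0.2498·0.106 + 0.3070·0.050 + 0.3552·0.044 ≈ 0.061683... → 0.0617.

0.0617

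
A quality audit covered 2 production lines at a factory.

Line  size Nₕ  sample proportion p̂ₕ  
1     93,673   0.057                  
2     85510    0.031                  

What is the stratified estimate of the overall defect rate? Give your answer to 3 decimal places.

0.045

Wₕ = Nₕ/N with N = 179183: 0.5228, 0.4772.
p̂_st = 0.5228·0.057 + 0.4772·0.031 ≈ 0.04459... → 0.045.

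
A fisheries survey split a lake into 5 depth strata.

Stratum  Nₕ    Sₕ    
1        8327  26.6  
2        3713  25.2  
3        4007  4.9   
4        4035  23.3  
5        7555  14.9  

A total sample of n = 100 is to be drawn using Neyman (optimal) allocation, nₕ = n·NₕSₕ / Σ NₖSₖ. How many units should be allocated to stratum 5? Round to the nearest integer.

1: NₕSₕ = 8327·26.6 = 221498.2
2: NₕSₕ = 3713·25.2 = 93567.6
3: NₕSₕ = 4007·4.9 = 19634.3
4: NₕSₕ = 4035·23.3 = 94015.5
5: NₕSₕ = 7555·14.9 = 112569.5
Σ NₕSₕ = 541285.1.
n_5 = 100·112569.5/541285.1 = 20.797... → 21.

21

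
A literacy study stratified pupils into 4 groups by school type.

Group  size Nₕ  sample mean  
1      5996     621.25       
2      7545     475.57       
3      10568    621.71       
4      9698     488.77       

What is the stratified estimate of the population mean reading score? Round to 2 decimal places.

x̄_st = (Σ Nₕx̄ₕ) / (Σ Nₕ) = (5996·621.25 + 7545·475.57 + 10568·621.71 + 9698·488.77) / 33807
= 18623513.39 / 33807 = 550.8774... → 550.88.

550.88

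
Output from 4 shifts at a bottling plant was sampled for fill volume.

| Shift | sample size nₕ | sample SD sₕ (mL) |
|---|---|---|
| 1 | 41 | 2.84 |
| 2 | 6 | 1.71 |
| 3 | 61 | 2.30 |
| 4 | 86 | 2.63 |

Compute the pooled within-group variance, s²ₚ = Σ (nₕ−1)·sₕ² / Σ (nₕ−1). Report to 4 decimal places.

6.5399

1: (41−1)·2.84² = 40·8.0656 = 322.624
2: (6−1)·1.71² = 5·2.9241 = 14.6205
3: (61−1)·2.30² = 60·5.29 = 317.4
4: (86−1)·2.63² = 85·6.9169 = 587.9365
Numerator = 1242.581; denominator = Σ(nₕ−1) = 190.
s²ₚ = 1242.581/190 = 6.5399 → 6.5399.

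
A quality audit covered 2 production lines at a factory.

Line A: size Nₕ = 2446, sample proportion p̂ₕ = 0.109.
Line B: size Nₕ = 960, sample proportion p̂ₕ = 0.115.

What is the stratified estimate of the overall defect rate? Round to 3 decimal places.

0.111

N = 2446 + 960 = 3406.
Overall proportion = Σ (Nₕ/N)·p̂ₕ.
Σ Nₕp̂ₕ = 266.614 + 110.4 = 377.014.
377.014 / 3406 = 0.11069... → 0.111.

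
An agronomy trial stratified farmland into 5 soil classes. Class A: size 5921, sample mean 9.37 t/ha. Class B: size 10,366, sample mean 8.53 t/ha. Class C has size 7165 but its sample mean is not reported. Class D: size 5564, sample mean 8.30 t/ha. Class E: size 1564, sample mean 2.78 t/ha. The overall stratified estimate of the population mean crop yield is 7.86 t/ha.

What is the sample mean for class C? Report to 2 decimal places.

Σ Nₕx̄ₕ = N·μ, so 7165·x̄_C = 30580·7.86 − (5921·9.37 + 10366·8.53 + 5564·8.30 + 1564·2.78).
= 240358.8 − 194430.87 = 45927.93.
x̄_C = 45927.93 / 7165 = 6.4100... → 6.41.

6.41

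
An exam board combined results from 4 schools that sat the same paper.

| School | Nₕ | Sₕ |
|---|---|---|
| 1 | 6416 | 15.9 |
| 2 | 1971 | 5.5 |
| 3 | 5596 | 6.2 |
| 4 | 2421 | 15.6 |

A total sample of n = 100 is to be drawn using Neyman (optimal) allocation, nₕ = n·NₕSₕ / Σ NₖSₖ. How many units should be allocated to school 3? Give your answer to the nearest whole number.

1: NₕSₕ = 6416·15.9 = 102014.4
2: NₕSₕ = 1971·5.5 = 10840.5
3: NₕSₕ = 5596·6.2 = 34695.2
4: NₕSₕ = 2421·15.6 = 37767.6
Σ NₕSₕ = 185317.7.
n_3 = 100·34695.2/185317.7 = 18.722... → 19.

19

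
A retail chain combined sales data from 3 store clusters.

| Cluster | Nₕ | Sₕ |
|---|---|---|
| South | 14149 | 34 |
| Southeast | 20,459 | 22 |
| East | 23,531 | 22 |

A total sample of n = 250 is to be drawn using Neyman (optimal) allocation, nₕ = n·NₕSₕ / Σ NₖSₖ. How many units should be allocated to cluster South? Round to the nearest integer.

83

Σ NₕSₕ = 14149·34 + 20459·22 + 23531·22 = 1448846.
Share for South: 481066/1448846 = 0.33203.
n_South = 250 × 0.33203 = 83.008... → 83.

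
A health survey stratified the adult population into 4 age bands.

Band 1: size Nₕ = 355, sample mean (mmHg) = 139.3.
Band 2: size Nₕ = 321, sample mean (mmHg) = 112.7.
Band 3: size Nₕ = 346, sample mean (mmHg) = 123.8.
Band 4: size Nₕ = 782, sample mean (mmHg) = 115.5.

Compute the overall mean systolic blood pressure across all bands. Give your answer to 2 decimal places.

121.28

x̄_st = (Σ Nₕx̄ₕ) / (Σ Nₕ) = (355·139.3 + 321·112.7 + 346·123.8 + 782·115.5) / 1804
= 218784 / 1804 = 121.2772... → 121.28.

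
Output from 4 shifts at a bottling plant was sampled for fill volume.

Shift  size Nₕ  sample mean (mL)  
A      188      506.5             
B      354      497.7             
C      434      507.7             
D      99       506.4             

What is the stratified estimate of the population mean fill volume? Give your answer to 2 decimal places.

N = 1075; weights Wₕ = Nₕ/N = (0.1749, 0.3293, 0.4037, 0.0921).
x̄_st = Σ Wₕ·x̄ₕ = 0.1749·506.5 + 0.3293·497.7 + 0.4037·507.7 + 0.0921·506.4 ≈ 504.0774...
→ 504.08.

504.08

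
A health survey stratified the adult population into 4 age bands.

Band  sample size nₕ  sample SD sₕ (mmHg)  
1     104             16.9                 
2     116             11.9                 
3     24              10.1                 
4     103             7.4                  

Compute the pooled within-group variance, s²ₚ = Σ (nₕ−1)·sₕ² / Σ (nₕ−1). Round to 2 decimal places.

156.37

1: (104−1)·16.9² = 103·285.61 = 29417.83
2: (116−1)·11.9² = 115·141.61 = 16285.15
3: (24−1)·10.1² = 23·102.01 = 2346.23
4: (103−1)·7.4² = 102·54.76 = 5585.52
Numerator = 53634.73; denominator = Σ(nₕ−1) = 343.
s²ₚ = 53634.73/343 = 156.3695... → 156.37.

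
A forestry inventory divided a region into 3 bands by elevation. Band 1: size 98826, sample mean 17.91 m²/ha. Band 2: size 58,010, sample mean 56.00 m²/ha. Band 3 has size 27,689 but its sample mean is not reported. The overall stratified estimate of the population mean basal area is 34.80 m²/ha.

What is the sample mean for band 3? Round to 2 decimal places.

N = 98826 + 58010 + 27689 = 184525.
Overall total = μ·N = 34.80·184525 = 6421470.
Subtract the known strata: 98826·17.91 + 58010·56.00 = 5018533.66.
Remaining total for band 3: 6421470 − 5018533.66 = 1402936.34.
Divide by its size: 1402936.34 / 27689 = 50.6676... → 50.67.

50.67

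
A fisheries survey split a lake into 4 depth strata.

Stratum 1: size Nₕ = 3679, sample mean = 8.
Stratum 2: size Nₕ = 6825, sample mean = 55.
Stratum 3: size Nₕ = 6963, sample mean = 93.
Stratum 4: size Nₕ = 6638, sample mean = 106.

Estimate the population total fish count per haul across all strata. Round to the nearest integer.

1: 3679·8 = 29432
2: 6825·55 = 375375
3: 6963·93 = 647559
4: 6638·106 = 703628
τ̂ = Σ Nₕx̄ₕ = 1755994.

1755994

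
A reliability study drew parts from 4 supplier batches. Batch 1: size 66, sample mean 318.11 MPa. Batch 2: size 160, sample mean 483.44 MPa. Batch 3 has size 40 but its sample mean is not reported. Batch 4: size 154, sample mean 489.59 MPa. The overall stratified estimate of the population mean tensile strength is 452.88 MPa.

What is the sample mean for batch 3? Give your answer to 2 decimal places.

N = 66 + 160 + 40 + 154 = 420.
Overall total = μ·N = 452.88·420 = 190209.6.
Subtract the known strata: 66·318.11 + 160·483.44 + 154·489.59 = 173742.52.
Remaining total for batch 3: 190209.6 − 173742.52 = 16467.08.
Divide by its size: 16467.08 / 40 = 411.677 → 411.68.

411.68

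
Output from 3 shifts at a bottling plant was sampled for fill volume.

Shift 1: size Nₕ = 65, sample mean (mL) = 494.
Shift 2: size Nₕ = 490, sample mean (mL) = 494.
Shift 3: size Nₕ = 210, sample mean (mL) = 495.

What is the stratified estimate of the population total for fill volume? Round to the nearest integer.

Estimate total by summing Nₕ·x̄ₕ over strata.
65·494 + 490·494 + 210·495 = 32110 + 242060 + 103950 = 378120.

378120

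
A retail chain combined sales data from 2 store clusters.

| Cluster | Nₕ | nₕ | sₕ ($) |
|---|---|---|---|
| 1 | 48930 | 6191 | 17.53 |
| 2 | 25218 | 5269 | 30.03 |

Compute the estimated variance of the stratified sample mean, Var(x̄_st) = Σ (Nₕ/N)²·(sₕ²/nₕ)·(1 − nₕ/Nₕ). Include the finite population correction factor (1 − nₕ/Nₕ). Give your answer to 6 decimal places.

N = 74148. Term for each stratum: Wₕ²sₕ²/nₕ·(1−nₕ/Nₕ).
Var(x̄_st) = 0.018880075 + 0.015660851 = 0.034540926 → 0.034541.

0.034541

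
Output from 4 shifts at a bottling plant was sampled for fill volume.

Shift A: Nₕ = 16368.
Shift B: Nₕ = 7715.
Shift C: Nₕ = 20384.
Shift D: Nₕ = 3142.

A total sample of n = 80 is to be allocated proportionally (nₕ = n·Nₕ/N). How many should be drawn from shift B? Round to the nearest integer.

13

Share of shift B = 7715/47609 = 0.16205.
Allocate 80 × 0.16205 = 12.964... → 13.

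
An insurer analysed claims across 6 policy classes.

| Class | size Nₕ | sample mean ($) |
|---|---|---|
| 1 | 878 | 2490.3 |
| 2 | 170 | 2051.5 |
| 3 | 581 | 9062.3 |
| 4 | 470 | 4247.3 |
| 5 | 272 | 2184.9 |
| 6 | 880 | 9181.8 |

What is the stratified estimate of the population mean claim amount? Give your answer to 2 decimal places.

N = 878 + 170 + 581 + 470 + 272 + 880 = 3251.
The stratified mean weights each stratum mean by its population share Nₕ/N.
Σ Nₕx̄ₕ = 878·2490.3 + 170·2051.5 + 581·9062.3 + 470·4247.3 + 272·2184.9 + 880·9181.8 = 2186483.4 + 348755 + 5265196.3 + 1996231 + 594292.8 + 8079984 = 18470942.5.
Divide by N: 18470942.5 / 3251 = 5681.6187... → 5681.62.

5681.62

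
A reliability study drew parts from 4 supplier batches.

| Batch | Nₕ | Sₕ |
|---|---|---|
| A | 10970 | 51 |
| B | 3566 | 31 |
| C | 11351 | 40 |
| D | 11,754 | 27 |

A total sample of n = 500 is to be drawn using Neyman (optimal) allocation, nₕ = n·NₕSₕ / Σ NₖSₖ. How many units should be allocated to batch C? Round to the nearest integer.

Σ NₕSₕ = 10970·51 + 3566·31 + 11351·40 + 11754·27 = 1441414.
Share for C: 454040/1441414 = 0.31500.
n_C = 500 × 0.31500 = 157.498... → 157.

157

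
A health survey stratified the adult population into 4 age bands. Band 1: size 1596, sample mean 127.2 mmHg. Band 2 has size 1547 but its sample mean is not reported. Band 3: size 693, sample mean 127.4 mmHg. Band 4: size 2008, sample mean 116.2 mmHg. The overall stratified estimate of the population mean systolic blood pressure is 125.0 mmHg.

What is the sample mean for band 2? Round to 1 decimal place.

N = 1596 + 1547 + 693 + 2008 = 5844.
Overall total = μ·N = 125.0·5844 = 730500.
Subtract the known strata: 1596·127.2 + 693·127.4 + 2008·116.2 = 524629.
Remaining total for band 2: 730500 − 524629 = 205871.
Divide by its size: 205871 / 1547 = 133.078... → 133.1.

133.1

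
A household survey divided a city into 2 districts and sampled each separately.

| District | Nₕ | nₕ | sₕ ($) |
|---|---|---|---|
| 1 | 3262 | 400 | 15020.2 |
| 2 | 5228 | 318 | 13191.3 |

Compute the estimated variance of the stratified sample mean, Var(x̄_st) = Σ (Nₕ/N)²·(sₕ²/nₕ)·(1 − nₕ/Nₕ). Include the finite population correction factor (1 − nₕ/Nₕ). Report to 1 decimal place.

267923.7

N = 8490; Wₕ = Nₕ/N.
district 1: (3262/8490)²·15020.2²/400·(1 − 400/3262) = 73051.5853
district 2: (5228/8490)²·13191.3²/318·(1 − 318/5228) = 194872.1448
Sum = 267923.7302 → 267923.7.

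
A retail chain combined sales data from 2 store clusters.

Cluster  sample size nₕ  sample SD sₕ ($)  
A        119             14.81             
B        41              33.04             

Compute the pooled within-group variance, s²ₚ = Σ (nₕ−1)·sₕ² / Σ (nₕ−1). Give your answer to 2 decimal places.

A: (119−1)·14.81² = 118·219.3361 = 25881.6598
B: (41−1)·33.04² = 40·1091.6416 = 43665.664
Numerator = 69547.3238; denominator = Σ(nₕ−1) = 158.
s²ₚ = 69547.3238/158 = 440.1729... → 440.17.

440.17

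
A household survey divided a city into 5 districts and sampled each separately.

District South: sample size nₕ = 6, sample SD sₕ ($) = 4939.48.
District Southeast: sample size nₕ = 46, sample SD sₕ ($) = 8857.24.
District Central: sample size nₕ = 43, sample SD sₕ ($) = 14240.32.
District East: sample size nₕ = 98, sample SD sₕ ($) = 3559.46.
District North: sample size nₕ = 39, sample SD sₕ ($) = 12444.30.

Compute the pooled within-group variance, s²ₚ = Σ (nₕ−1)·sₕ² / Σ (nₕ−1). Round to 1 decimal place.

South: (6−1)·4939.48² = 5·24398462.6704 = 121992313.352
Southeast: (46−1)·8857.24² = 45·78450700.4176 = 3530281518.792
Central: (43−1)·14240.32² = 42·202786713.7024 = 8517041975.5008
East: (98−1)·3559.46² = 97·12669755.4916 = 1228966282.6852
North: (39−1)·12444.30² = 38·154860602.49 = 5884702894.62
Numerator = 19282984984.95; denominator = Σ(nₕ−1) = 227.
s²ₚ = 19282984984.95/227 = 84947070.418... → 84947070.4.

84947070.4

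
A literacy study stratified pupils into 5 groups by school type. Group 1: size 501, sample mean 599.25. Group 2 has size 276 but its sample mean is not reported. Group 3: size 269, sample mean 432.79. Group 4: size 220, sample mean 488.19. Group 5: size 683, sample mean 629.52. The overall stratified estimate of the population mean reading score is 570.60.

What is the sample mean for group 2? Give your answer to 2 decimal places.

N = 501 + 276 + 269 + 220 + 683 = 1949.
Overall total = μ·N = 570.60·1949 = 1112099.4.
Subtract the known strata: 501·599.25 + 269·432.79 + 220·488.19 + 683·629.52 = 954008.72.
Remaining total for group 2: 1112099.4 − 954008.72 = 158090.68.
Divide by its size: 158090.68 / 276 = 572.7923... → 572.79.

572.79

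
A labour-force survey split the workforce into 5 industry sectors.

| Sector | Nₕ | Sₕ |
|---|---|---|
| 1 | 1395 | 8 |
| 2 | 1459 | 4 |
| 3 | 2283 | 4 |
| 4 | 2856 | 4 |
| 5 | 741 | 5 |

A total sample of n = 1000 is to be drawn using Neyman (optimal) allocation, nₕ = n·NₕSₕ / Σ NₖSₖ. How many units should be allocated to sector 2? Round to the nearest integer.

1: NₕSₕ = 1395·8 = 11160
2: NₕSₕ = 1459·4 = 5836
3: NₕSₕ = 2283·4 = 9132
4: NₕSₕ = 2856·4 = 11424
5: NₕSₕ = 741·5 = 3705
Σ NₕSₕ = 41257.
n_2 = 1000·5836/41257 = 141.455... → 141.

141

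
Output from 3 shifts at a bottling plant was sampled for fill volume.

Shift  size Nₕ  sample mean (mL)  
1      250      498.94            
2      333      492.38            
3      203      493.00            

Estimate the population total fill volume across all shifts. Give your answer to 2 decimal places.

388776.54

Estimate total by summing Nₕ·x̄ₕ over strata.
250·498.94 + 333·492.38 + 203·493.00 = 124735 + 163962.54 + 100079 = 388776.54.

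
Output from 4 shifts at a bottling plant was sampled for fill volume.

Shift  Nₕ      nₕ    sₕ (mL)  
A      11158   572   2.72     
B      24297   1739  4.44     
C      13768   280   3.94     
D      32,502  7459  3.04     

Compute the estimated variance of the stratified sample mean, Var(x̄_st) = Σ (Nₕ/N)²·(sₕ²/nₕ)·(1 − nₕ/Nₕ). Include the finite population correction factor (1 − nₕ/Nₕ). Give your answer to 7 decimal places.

N = 81725; Wₕ = Nₕ/N.
shift A: (11158/81725)²·2.72²/572·(1 − 572/11158) = 0.0002287442
shift B: (24297/81725)²·4.44²/1739·(1 − 1739/24297) = 0.0009302716
shift C: (13768/81725)²·3.94²/280·(1 − 280/13768) = 0.0015414980
shift D: (32502/81725)²·3.04²/7459·(1 − 7459/32502) = 0.0001509917
Sum = 0.0028515055 → 0.0028515.

0.0028515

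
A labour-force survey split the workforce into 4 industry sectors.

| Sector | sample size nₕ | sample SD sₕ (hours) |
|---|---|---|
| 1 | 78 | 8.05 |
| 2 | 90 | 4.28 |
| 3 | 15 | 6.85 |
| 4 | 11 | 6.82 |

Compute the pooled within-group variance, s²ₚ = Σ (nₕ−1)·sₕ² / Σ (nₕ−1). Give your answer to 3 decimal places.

40.748

1: (78−1)·8.05² = 77·64.8025 = 4989.7925
2: (90−1)·4.28² = 89·18.3184 = 1630.3376
3: (15−1)·6.85² = 14·46.9225 = 656.915
4: (11−1)·6.82² = 10·46.5124 = 465.124
Numerator = 7742.1691; denominator = Σ(nₕ−1) = 190.
s²ₚ = 7742.1691/190 = 40.74826... → 40.748.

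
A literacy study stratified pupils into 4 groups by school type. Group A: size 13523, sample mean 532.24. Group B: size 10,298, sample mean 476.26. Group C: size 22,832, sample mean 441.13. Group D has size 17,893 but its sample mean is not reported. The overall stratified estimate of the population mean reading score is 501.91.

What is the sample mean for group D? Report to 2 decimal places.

Σ Nₕx̄ₕ = N·μ, so 17893·x̄_D = 64546·501.91 − (13523·532.24 + 10298·476.26 + 22832·441.13).
= 32396282.86 − 22173887.16 = 10222395.7.
x̄_D = 10222395.7 / 17893 = 571.3070... → 571.31.

571.31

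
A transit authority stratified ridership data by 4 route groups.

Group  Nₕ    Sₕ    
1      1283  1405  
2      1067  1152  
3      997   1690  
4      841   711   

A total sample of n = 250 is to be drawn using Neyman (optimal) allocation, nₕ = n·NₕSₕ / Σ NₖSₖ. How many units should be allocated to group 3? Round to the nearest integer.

1: NₕSₕ = 1283·1405 = 1802615
2: NₕSₕ = 1067·1152 = 1229184
3: NₕSₕ = 997·1690 = 1684930
4: NₕSₕ = 841·711 = 597951
Σ NₕSₕ = 5314680.
n_3 = 250·1684930/5314680 = 79.258... → 79.

79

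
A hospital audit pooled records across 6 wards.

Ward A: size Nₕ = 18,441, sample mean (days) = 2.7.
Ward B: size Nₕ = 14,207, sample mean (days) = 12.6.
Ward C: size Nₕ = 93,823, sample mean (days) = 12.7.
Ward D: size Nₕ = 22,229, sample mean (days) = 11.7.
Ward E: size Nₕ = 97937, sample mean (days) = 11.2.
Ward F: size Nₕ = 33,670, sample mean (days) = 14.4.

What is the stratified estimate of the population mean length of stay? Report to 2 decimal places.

11.64

N = 280307; weights Wₕ = Nₕ/N = (0.0658, 0.0507, 0.3347, 0.0793, 0.3494, 0.1201).
x̄_st = Σ Wₕ·x̄ₕ = 0.0658·2.7 + 0.0507·12.6 + 0.3347·12.7 + 0.0793·11.7 + 0.3494·11.2 + 0.1201·14.4 ≈ 11.6379...
→ 11.64.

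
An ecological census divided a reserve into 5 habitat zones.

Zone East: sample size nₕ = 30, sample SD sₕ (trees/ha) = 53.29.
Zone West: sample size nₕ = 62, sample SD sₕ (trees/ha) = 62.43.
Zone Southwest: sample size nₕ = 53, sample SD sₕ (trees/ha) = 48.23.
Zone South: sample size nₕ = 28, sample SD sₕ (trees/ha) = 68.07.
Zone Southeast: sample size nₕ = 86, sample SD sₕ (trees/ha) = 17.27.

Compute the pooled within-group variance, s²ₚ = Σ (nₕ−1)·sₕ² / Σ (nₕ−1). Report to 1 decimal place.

East: (30−1)·53.29² = 29·2839.8241 = 82354.8989
West: (62−1)·62.43² = 61·3897.5049 = 237747.7989
Southwest: (53−1)·48.23² = 52·2326.1329 = 120958.9108
South: (28−1)·68.07² = 27·4633.5249 = 125105.1723
Southeast: (86−1)·17.27² = 85·298.2529 = 25351.4965
Numerator = 591518.2774; denominator = Σ(nₕ−1) = 254.
s²ₚ = 591518.2774/254 = 2328.812... → 2328.8.

2328.8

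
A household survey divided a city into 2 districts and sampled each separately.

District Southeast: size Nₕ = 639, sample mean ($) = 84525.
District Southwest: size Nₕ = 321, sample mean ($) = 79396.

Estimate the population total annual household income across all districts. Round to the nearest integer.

79497591

Southeast: 639·84525 = 54011475
Southwest: 321·79396 = 25486116
τ̂ = Σ Nₕx̄ₕ = 79497591.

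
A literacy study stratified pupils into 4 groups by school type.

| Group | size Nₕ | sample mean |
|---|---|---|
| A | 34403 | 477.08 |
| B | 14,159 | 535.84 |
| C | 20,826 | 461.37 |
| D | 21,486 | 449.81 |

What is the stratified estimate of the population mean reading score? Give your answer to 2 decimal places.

N = 90874; weights Wₕ = Nₕ/N = (0.3786, 0.1558, 0.2292, 0.2364).
x̄_st = Σ Wₕ·x̄ₕ = 0.3786·477.08 + 0.1558·535.84 + 0.2292·461.37 + 0.2364·449.81 ≈ 476.1874...
→ 476.19.

476.19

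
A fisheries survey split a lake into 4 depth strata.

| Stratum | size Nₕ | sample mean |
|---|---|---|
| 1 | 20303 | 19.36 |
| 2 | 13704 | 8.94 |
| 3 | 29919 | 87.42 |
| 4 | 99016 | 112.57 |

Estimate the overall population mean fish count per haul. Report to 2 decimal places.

N = 162942; weights Wₕ = Nₕ/N = (0.1246, 0.0841, 0.1836, 0.6077).
x̄_st = Σ Wₕ·x̄ₕ = 0.1246·19.36 + 0.0841·8.94 + 0.1836·87.42 + 0.6077·112.57 ≈ 87.6222...
→ 87.62.

87.62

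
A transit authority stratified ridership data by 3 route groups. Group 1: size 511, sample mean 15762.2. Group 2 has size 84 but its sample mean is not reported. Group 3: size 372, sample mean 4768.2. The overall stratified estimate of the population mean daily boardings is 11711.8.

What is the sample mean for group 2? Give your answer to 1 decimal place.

N = 511 + 84 + 372 = 967.
Overall total = μ·N = 11711.8·967 = 11325310.6.
Subtract the known strata: 511·15762.2 + 372·4768.2 = 9828254.6.
Remaining total for group 2: 11325310.6 − 9828254.6 = 1497056.
Divide by its size: 1497056 / 84 = 17822.095... → 17822.1.

17822.1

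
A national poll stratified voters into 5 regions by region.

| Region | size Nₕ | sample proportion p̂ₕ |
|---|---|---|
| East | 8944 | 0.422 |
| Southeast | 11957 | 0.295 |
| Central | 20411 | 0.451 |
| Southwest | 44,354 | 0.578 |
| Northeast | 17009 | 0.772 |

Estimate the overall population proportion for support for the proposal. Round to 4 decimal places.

N = 8944 + 11957 + 20411 + 44354 + 17009 = 102675.
Overall proportion = Σ (Nₕ/N)·p̂ₕ.
Σ Nₕp̂ₕ = 3774.368 + 3527.315 + 9205.361 + 25636.612 + 13130.948 = 55274.604.
55274.604 / 102675 = 0.538345... → 0.5383.

0.5383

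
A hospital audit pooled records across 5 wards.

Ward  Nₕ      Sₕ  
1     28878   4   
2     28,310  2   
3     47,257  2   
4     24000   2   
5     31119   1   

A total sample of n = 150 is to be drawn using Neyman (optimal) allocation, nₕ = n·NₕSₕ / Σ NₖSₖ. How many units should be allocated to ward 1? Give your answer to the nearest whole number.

50

1: NₕSₕ = 28878·4 = 115512
2: NₕSₕ = 28310·2 = 56620
3: NₕSₕ = 47257·2 = 94514
4: NₕSₕ = 24000·2 = 48000
5: NₕSₕ = 31119·1 = 31119
Σ NₕSₕ = 345765.
n_1 = 150·115512/345765 = 50.111... → 50.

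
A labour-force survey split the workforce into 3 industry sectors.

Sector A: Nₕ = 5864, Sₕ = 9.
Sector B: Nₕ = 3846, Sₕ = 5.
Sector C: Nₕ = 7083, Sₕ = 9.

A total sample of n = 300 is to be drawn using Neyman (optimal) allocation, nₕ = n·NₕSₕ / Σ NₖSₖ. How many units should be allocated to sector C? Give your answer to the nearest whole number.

A: NₕSₕ = 5864·9 = 52776
B: NₕSₕ = 3846·5 = 19230
C: NₕSₕ = 7083·9 = 63747
Σ NₕSₕ = 135753.
n_C = 300·63747/135753 = 140.874... → 141.

141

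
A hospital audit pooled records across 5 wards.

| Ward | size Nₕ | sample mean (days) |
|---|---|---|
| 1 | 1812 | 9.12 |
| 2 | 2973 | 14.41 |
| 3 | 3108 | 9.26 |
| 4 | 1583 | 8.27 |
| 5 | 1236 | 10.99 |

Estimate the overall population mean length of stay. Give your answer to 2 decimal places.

N = 1812 + 2973 + 3108 + 1583 + 1236 = 10712.
The stratified mean weights each stratum mean by its population share Nₕ/N.
Σ Nₕx̄ₕ = 1812·9.12 + 2973·14.41 + 3108·9.26 + 1583·8.27 + 1236·10.99 = 16525.44 + 42840.93 + 28780.08 + 13091.41 + 13583.64 = 114821.5.
Divide by N: 114821.5 / 10712 = 10.7190... → 10.72.

10.72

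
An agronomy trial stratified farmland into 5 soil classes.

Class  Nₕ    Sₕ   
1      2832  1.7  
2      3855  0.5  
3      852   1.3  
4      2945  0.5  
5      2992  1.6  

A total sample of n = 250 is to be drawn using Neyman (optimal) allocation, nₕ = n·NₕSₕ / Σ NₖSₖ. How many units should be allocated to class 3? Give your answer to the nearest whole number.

20

1: NₕSₕ = 2832·1.7 = 4814.4
2: NₕSₕ = 3855·0.5 = 1927.5
3: NₕSₕ = 852·1.3 = 1107.6
4: NₕSₕ = 2945·0.5 = 1472.5
5: NₕSₕ = 2992·1.6 = 4787.2
Σ NₕSₕ = 14109.2.
n_3 = 250·1107.6/14109.2 = 19.625... → 20.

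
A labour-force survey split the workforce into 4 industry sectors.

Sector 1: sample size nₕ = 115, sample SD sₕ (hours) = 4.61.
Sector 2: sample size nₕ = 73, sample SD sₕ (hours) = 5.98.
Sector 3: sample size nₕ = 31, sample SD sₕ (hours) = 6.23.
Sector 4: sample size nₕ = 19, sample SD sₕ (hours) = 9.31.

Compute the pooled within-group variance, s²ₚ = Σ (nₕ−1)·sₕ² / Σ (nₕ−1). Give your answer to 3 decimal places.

33.000

1: (115−1)·4.61² = 114·21.2521 = 2422.7394
2: (73−1)·5.98² = 72·35.7604 = 2574.7488
3: (31−1)·6.23² = 30·38.8129 = 1164.387
4: (19−1)·9.31² = 18·86.6761 = 1560.1698
Numerator = 7722.045; denominator = Σ(nₕ−1) = 234.
s²ₚ = 7722.045/234 = 33.00019... → 33.000.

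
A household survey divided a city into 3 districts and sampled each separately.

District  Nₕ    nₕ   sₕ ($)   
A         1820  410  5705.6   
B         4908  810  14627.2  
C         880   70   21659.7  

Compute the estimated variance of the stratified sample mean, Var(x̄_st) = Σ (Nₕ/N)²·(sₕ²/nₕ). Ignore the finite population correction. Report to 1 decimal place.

N = 7608. Term for each stratum: Wₕ²sₕ²/nₕ.
Var(x̄_st) = 4543.8141 + 109927.2796 + 89666.6967 = 204137.7904 → 204137.8.

204137.8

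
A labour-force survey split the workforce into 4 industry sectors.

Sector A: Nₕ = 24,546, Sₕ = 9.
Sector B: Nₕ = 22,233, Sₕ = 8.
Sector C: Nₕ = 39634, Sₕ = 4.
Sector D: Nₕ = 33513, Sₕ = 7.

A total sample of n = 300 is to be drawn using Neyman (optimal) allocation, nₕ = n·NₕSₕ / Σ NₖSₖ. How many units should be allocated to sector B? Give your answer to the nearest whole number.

Σ NₕSₕ = 24546·9 + 22233·8 + 39634·4 + 33513·7 = 791905.
Share for B: 177864/791905 = 0.22460.
n_B = 300 × 0.22460 = 67.381... → 67.

67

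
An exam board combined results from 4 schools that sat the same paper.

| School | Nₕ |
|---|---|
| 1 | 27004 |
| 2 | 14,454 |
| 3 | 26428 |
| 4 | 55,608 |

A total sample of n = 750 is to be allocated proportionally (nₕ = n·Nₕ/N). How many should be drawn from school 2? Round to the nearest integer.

N = 27004 + 14454 + 26428 + 55608 = 123494.
n_2 = 750·14454/123494 = 87.782... → 88.

88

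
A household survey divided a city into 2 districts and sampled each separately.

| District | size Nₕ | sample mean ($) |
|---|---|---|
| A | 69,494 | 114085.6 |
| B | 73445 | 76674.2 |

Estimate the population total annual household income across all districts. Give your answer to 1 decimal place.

13559601305.4

A: 69494·114085.6 = 7928264686.4
B: 73445·76674.2 = 5631336619
τ̂ = Σ Nₕx̄ₕ = 13559601305.4.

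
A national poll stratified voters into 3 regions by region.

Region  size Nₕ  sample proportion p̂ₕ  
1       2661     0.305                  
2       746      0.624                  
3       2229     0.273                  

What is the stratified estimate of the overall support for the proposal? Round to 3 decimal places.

0.335

Wₕ = Nₕ/N with N = 5636: 0.4721, 0.1324, 0.3955.
p̂_st = 0.4721·0.305 + 0.1324·0.624 + 0.3955·0.273 ≈ 0.33457... → 0.335.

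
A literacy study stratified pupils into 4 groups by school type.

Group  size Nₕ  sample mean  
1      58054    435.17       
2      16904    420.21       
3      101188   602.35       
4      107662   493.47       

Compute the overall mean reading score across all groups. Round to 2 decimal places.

N = 283808; weights Wₕ = Nₕ/N = (0.2046, 0.0596, 0.3565, 0.3793).
x̄_st = Σ Wₕ·x̄ₕ = 0.2046·435.17 + 0.0596·420.21 + 0.3565·602.35 + 0.3793·493.47 ≈ 516.0008...
→ 516.00.

516.00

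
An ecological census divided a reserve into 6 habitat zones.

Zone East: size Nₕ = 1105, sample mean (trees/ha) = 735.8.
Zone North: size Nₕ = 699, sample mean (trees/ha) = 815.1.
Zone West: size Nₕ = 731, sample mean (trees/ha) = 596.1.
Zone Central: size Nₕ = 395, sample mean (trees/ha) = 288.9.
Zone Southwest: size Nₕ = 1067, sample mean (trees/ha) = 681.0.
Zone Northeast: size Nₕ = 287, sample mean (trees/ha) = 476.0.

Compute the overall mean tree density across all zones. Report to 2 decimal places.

N = 4284; weights Wₕ = Nₕ/N = (0.2579, 0.1632, 0.1706, 0.0922, 0.2491, 0.0670).
x̄_st = Σ Wₕ·x̄ₕ = 0.2579·735.8 + 0.1632·815.1 + 0.1706·596.1 + 0.0922·288.9 + 0.2491·681.0 + 0.0670·476.0 ≈ 652.6418...
→ 652.64.

652.64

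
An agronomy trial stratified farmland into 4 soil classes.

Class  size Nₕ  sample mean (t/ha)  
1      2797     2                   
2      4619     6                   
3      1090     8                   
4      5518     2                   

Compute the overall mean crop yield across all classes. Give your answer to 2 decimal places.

3.78

N = 2797 + 4619 + 1090 + 5518 = 14024.
Weight each subgroup mean by Nₕ/N and sum.
Σ Nₕx̄ₕ = 2797·2 + 4619·6 + 1090·8 + 5518·2 = 5594 + 27714 + 8720 + 11036 = 53064.
Divide by N: 53064 / 14024 = 3.7838... → 3.78.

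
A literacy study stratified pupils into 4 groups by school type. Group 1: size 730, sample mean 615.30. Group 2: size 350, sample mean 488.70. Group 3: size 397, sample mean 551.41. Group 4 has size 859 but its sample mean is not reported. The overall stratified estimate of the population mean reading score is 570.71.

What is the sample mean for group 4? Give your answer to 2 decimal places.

N = 730 + 350 + 397 + 859 = 2336.
Overall total = μ·N = 570.71·2336 = 1333178.56.
Subtract the known strata: 730·615.30 + 350·488.70 + 397·551.41 = 839123.77.
Remaining total for group 4: 1333178.56 − 839123.77 = 494054.79.
Divide by its size: 494054.79 / 859 = 575.1511... → 575.15.

575.15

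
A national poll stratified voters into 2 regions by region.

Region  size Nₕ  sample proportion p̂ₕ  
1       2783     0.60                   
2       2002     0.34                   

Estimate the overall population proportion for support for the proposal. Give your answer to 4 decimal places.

0.4912

Wₕ = Nₕ/N with N = 4785: 0.5816, 0.4184.
p̂_st = 0.5816·0.60 + 0.4184·0.34 ≈ 0.491218... → 0.4912.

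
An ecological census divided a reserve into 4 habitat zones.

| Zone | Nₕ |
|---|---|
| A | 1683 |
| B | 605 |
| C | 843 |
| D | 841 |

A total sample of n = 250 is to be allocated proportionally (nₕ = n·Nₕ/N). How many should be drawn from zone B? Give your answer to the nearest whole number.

38

N = 1683 + 605 + 843 + 841 = 3972.
n_B = 250·605/3972 = 38.079... → 38.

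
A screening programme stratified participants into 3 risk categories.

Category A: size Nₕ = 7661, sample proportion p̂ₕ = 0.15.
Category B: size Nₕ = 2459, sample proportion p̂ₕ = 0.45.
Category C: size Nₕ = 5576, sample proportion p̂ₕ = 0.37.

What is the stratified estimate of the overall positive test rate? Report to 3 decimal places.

N = 7661 + 2459 + 5576 = 15696.
Overall proportion = Σ (Nₕ/N)·p̂ₕ.
Σ Nₕp̂ₕ = 1149.15 + 1106.55 + 2063.12 = 4318.82.
4318.82 / 15696 = 0.27515... → 0.275.

0.275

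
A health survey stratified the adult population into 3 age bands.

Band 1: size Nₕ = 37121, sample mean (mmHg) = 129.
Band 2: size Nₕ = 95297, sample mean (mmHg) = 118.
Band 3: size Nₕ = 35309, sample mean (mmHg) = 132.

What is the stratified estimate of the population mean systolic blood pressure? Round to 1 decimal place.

x̄_st = (Σ Nₕx̄ₕ) / (Σ Nₕ) = (37121·129 + 95297·118 + 35309·132) / 167727
= 20694443 / 167727 = 123.382... → 123.4.

123.4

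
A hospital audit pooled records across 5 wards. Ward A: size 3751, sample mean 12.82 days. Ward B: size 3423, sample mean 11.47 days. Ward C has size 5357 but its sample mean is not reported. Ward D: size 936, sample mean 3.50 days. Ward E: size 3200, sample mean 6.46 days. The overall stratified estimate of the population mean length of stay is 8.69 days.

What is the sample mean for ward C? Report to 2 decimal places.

N = 3751 + 3423 + 5357 + 936 + 3200 = 16667.
Overall total = μ·N = 8.69·16667 = 144836.23.
Subtract the known strata: 3751·12.82 + 3423·11.47 + 936·3.50 + 3200·6.46 = 111297.63.
Remaining total for ward C: 144836.23 − 111297.63 = 33538.6.
Divide by its size: 33538.6 / 5357 = 6.2607... → 6.26.

6.26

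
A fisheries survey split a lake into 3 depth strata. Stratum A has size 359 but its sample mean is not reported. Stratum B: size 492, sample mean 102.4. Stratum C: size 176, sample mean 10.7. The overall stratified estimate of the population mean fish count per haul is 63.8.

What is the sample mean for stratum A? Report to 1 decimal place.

36.9

N = 359 + 492 + 176 = 1027.
Overall total = μ·N = 63.8·1027 = 65522.6.
Subtract the known strata: 492·102.4 + 176·10.7 = 52264.
Remaining total for stratum A: 65522.6 − 52264 = 13258.6.
Divide by its size: 13258.6 / 359 = 36.932... → 36.9.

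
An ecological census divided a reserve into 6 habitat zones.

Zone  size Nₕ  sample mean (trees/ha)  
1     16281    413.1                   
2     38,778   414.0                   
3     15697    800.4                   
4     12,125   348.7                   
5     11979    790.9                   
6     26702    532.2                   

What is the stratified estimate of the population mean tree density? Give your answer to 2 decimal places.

520.37

N = 121562; weights Wₕ = Nₕ/N = (0.1339, 0.3190, 0.1291, 0.0997, 0.0985, 0.2197).
x̄_st = Σ Wₕ·x̄ₕ = 0.1339·413.1 + 0.3190·414.0 + 0.1291·800.4 + 0.0997·348.7 + 0.0985·790.9 + 0.2197·532.2 ≈ 520.3652...
→ 520.37.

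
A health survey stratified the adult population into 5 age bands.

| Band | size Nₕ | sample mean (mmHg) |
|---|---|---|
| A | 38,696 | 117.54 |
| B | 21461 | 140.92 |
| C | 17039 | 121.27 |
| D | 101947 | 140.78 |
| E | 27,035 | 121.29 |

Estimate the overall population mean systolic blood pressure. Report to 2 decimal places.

N = 206178; weights Wₕ = Nₕ/N = (0.1877, 0.1041, 0.0826, 0.4945, 0.1311).
x̄_st = Σ Wₕ·x̄ₕ = 0.1877·117.54 + 0.1041·140.92 + 0.0826·121.27 + 0.4945·140.78 + 0.1311·121.29 ≈ 132.2649...
→ 132.26.

132.26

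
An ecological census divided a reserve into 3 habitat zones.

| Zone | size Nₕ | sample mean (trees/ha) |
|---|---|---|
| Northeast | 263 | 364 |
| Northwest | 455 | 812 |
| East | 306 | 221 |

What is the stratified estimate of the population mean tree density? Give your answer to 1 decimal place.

N = 1024; weights Wₕ = Nₕ/N = (0.2568, 0.4443, 0.2988).
x̄_st = Σ Wₕ·x̄ₕ = 0.2568·364 + 0.4443·812 + 0.2988·221 ≈ 520.330...
→ 520.3.

520.3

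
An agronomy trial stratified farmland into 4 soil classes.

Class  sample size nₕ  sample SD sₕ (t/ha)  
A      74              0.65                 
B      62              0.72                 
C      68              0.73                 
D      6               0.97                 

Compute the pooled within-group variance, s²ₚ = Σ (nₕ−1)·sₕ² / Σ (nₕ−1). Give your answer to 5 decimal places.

Degrees of freedom: 73 + 61 + 67 + 5 = 206.
Σ(nₕ−1)sₕ² = 73·0.4225 + 61·0.5184 + 67·0.5329 + 5·0.9409 = 102.8737.
s²ₚ = 102.8737 / 206 = 0.4993869... → 0.49939.

0.49939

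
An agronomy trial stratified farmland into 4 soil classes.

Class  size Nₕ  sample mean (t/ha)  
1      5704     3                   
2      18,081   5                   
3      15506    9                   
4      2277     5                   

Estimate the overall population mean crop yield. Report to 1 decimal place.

6.2

N = 41568; weights Wₕ = Nₕ/N = (0.1372, 0.4350, 0.3730, 0.0548).
x̄_st = Σ Wₕ·x̄ₕ = 0.1372·3 + 0.4350·5 + 0.3730·9 + 0.0548·5 ≈ 6.218...
→ 6.2.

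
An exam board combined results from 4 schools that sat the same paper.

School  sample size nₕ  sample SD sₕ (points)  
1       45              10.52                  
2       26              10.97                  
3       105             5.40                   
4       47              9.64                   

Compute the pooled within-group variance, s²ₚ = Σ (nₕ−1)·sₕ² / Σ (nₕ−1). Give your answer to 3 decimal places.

69.340

1: (45−1)·10.52² = 44·110.6704 = 4869.4976
2: (26−1)·10.97² = 25·120.3409 = 3008.5225
3: (105−1)·5.40² = 104·29.16 = 3032.64
4: (47−1)·9.64² = 46·92.9296 = 4274.7616
Numerator = 15185.4217; denominator = Σ(nₕ−1) = 219.
s²ₚ = 15185.4217/219 = 69.33983... → 69.340.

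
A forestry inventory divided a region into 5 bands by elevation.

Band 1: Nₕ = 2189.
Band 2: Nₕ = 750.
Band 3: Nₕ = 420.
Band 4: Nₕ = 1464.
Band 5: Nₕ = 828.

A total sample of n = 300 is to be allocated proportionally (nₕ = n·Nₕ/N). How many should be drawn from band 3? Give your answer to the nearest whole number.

22

Share of band 3 = 420/5651 = 0.07432.
Allocate 300 × 0.07432 = 22.297... → 22.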